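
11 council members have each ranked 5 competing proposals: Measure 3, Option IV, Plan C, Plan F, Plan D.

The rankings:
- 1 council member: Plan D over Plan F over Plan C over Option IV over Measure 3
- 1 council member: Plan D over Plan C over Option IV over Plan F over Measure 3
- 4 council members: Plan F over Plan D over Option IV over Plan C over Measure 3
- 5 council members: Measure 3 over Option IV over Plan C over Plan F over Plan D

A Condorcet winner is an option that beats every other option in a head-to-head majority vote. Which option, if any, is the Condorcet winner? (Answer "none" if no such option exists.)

none

Head-to-head results (11 council members):
Measure 3 vs Option IV: Measure 3 preferred on 5 ballots; Option IV wins 6–5.
Measure 3 vs Plan C: 5 to 6, Plan C.
Measure 3 vs Plan F: Measure 3 preferred on 5 ballots; Plan F wins 6–5.
Measure 3 vs Plan D: Measure 3 preferred on 5 ballots; Plan D wins 6–5.
Option IV vs Plan C: Option IV is ranked higher on 4+5 = 9 ballots, Plan C on 2. Option IV wins 9–2.
Option IV vs Plan F: 6 to 5, Option IV.
Option IV vs Plan D: Option IV preferred on 5 ballots; Plan D wins 6–5.
Plan C vs Plan F: Plan C is ranked higher on 1+5 = 6 ballots, Plan F on 5. Plan C wins 6–5.
Plan C vs Plan D: 5 for Plan C, 6 for Plan D — Plan D by 6–5.
Plan F vs Plan D: Plan F preferred on 4+5 = 9 ballots; Plan F wins 9–2.
No option is unbeaten: Measure 3 loses to Option IV; Option IV loses to Plan D; Plan C loses to Option IV; Plan F loses to Option IV; Plan D loses to Plan F. In particular Option IV → Plan F → Plan D → Option IV is a majority cycle — no Condorcet winner exists.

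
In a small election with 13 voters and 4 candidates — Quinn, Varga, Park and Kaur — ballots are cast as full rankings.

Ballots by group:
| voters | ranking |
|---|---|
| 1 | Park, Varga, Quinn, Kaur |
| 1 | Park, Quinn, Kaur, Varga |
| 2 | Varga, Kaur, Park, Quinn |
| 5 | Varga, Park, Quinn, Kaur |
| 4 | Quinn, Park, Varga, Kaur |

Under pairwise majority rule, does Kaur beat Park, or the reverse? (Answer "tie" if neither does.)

Park

Ballots ranking Kaur above Park: 2.
Ballots ranking Park above Kaur: 13 − 2 = 11.
Park wins the head-to-head 11–2.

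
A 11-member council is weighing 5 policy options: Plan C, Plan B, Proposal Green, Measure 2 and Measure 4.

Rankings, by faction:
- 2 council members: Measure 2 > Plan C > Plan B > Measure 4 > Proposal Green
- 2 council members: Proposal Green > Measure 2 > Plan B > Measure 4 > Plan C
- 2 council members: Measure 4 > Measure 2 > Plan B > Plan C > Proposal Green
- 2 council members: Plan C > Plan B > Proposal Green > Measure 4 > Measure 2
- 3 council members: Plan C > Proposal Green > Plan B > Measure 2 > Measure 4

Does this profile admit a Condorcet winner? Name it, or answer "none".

none

Head-to-head results (11 council members):
Plan C vs Plan B: Plan C, 7–4.
Plan C–Proposal Green: Plan C 9–2.
Plan C–Measure 2: Measure 2 6–5.
Plan C vs Measure 4: Plan C wins 7–4.
Plan B vs Proposal Green: Plan B, 6–5.
Plan B vs Measure 2: Measure 2 wins 6–5.
Plan B vs Measure 4: Plan B, 9–2.
Proposal Green vs Measure 2: Proposal Green wins 7–4.
Proposal Green–Measure 4: Proposal Green 7–4.
Measure 2 vs Measure 4: Measure 2 wins 7–4.
No option is unbeaten: Plan C loses to Measure 2; Plan B loses to Plan C; Proposal Green loses to Plan C; Measure 2 loses to Proposal Green; Measure 4 loses to Plan C. In particular Plan C → Proposal Green → Measure 2 → Plan C is a majority cycle — no Condorcet winner exists.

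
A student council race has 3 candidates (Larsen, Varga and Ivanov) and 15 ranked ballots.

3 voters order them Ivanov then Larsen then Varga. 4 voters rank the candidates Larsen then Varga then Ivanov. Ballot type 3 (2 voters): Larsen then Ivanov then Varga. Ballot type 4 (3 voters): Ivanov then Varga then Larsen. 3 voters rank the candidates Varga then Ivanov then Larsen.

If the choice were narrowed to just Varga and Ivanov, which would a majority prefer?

Ivanov

Ballots ranking Varga above Ivanov: 4 + 3 = 7.
Ballots ranking Ivanov above Varga: 15 − 7 = 8.
Ivanov wins the head-to-head 8–7.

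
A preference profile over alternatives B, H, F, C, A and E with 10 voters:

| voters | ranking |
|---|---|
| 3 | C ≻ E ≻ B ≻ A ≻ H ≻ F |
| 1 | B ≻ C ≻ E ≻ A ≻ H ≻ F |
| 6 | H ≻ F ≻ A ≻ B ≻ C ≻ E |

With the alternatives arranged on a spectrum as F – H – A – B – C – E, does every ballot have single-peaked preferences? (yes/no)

Axis positions: F=1, H=2, A=3, B=4, C=5, E=6.
Cluster 1 (peak C at position 5): ranking walks positions 5-6-4-3-2-1, expanding outward from the peak — single-peaked.
Cluster 2 (peak B at position 4): ranking walks positions 4-5-6-3-2-1, expanding outward from the peak — single-peaked.
Cluster 3 (peak H at position 2): ranking walks positions 2-1-3-4-5-6, expanding outward from the peak — single-peaked.
Every ranking is single-peaked on this axis.

yes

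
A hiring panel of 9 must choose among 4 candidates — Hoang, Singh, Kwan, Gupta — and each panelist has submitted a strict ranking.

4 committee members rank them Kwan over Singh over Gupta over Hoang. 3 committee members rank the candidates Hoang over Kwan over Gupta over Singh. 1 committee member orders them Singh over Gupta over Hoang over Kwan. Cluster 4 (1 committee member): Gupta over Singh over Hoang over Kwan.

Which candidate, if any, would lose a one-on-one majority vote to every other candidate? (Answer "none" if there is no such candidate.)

none

Head-to-head results (9 committee members):
Hoang vs Singh: Singh wins 6–3.
Hoang–Kwan: Hoang 5–4.
Hoang vs Gupta: Hoang preferred on 3 ballots; Gupta wins 6–3.
Singh vs Kwan: Singh preferred on 1+1 = 2 ballots; Kwan wins 7–2.
Singh vs Gupta: Singh, 5–4.
Kwan vs Gupta: Kwan preferred on 4+3 = 7 ballots; Kwan wins 7–2.
Every candidate wins at least one matchup (Hoang beats Kwan; Singh beats Hoang; Kwan beats Singh; Gupta beats Hoang), so there is no Condorcet loser.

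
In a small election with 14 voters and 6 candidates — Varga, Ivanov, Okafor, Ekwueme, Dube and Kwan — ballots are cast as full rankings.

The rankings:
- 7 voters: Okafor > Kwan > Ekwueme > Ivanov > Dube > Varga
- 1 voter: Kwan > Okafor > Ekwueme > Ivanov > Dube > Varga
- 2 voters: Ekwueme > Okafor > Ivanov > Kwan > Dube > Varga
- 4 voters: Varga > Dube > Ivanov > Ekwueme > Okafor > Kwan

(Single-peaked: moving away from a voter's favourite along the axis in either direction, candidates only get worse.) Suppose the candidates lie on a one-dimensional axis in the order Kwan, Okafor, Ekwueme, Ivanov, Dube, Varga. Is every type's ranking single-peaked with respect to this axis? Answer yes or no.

Axis positions: Kwan=1, Okafor=2, Ekwueme=3, Ivanov=4, Dube=5, Varga=6.
Type 1 (peak Okafor at position 2): ranking walks positions 2-1-3-4-5-6, expanding outward from the peak — single-peaked.
Type 2 (peak Kwan at position 1): ranking walks positions 1-2-3-4-5-6, expanding outward from the peak — single-peaked.
Type 3 (peak Ekwueme at position 3): ranking walks positions 3-2-4-1-5-6, expanding outward from the peak — single-peaked.
Type 4 (peak Varga at position 6): ranking walks positions 6-5-4-3-2-1, expanding outward from the peak — single-peaked.
Every ranking is single-peaked on this axis.

yes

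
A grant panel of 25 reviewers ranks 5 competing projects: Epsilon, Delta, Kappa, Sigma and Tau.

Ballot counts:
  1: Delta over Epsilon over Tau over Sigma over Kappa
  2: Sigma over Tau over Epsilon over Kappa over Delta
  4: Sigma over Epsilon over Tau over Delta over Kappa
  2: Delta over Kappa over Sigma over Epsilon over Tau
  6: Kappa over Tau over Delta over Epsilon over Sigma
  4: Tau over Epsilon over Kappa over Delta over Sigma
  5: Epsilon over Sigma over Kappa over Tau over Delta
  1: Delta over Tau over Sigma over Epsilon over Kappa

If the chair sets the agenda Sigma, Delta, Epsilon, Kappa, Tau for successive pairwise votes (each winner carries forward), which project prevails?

Tau

Round 1: Sigma vs Delta — 11–14, Delta advances.
Round 2: Delta vs Epsilon — 10–15, Epsilon advances.
Round 3: Epsilon vs Kappa — 17–8, Epsilon advances.
Round 4: Epsilon vs Tau — 12–13, Tau advances.
Tau survives the agenda.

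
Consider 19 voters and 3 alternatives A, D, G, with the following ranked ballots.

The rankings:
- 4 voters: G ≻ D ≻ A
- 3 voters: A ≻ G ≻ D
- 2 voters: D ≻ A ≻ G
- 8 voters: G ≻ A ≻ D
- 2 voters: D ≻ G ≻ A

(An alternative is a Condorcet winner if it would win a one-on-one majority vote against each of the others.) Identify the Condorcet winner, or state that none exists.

G

Pairwise majorities:
A vs D: 11 to 8, A.
A vs G: 5 to 14, G.
D vs G: 2+2 = 4 for D, 15 for G — G by 15–4.
G wins every pairwise contest, so G is the Condorcet winner.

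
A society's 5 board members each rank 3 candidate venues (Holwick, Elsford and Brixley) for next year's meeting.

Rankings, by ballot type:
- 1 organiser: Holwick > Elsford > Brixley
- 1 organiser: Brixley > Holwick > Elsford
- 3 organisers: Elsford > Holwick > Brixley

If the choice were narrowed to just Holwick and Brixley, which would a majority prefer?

Holwick

Ballots ranking Holwick above Brixley: 1 + 3 = 4.
Ballots ranking Brixley above Holwick: 5 − 4 = 1.
Holwick wins the head-to-head 4–1.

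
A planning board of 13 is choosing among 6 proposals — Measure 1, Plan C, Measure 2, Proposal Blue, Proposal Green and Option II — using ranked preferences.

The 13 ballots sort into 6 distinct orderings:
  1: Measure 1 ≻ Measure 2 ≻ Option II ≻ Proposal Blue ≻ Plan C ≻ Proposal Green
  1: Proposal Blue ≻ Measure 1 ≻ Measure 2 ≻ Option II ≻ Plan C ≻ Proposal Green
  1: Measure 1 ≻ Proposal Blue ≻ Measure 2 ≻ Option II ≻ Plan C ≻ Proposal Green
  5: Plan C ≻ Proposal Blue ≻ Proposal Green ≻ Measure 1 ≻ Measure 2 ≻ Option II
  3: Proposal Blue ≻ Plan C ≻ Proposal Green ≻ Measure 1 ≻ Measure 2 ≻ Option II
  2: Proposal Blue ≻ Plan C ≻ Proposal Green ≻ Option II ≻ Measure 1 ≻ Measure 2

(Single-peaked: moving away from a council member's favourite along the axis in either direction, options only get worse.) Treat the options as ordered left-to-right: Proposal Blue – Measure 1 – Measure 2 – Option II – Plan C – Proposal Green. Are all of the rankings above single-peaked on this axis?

no

Axis positions: Proposal Blue=1, Measure 1=2, Measure 2=3, Option II=4, Plan C=5, Proposal Green=6.
Cluster 1 (peak Measure 1 at position 2): ranking walks positions 2-3-4-1-5-6, expanding outward from the peak — single-peaked.
Cluster 2 (peak Proposal Blue at position 1): ranking walks positions 1-2-3-4-5-6, expanding outward from the peak — single-peaked.
Cluster 3 (peak Measure 1 at position 2): ranking walks positions 2-1-3-4-5-6, expanding outward from the peak — single-peaked.
Cluster 4: ranking walks positions 5-1-6-2-3-4; Proposal Blue is ranked above Option II even though Option II lies between Proposal Blue and the peak Plan C on the axis — preferences dip and rise again. Not single-peaked.
Cluster 5: ranking walks positions 1-5-6-2-3-4; Plan C is ranked above Measure 1 even though Measure 1 lies between Plan C and the peak Proposal Blue on the axis — preferences dip and rise again. Not single-peaked.
Cluster 6: ranking walks positions 1-5-6-4-2-3; Plan C is ranked above Measure 1 even though Measure 1 lies between Plan C and the peak Proposal Blue on the axis — preferences dip and rise again. Not single-peaked.
Cluster 4 violates single-peakedness, so the profile is not single-peaked on this axis.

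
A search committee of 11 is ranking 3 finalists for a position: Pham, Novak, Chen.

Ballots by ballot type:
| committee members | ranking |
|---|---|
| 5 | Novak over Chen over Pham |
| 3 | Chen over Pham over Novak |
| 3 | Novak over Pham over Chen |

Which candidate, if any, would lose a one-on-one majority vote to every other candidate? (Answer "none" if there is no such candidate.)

Pairwise majorities:
Pham–Novak: Novak 8–3.
Pham vs Chen: Pham is ranked higher on 3 ballots, Chen on 8. Chen wins 8–3.
Novak vs Chen: 8 to 3, Novak.
Pham loses to every other candidate — it is the Condorcet loser.

Pham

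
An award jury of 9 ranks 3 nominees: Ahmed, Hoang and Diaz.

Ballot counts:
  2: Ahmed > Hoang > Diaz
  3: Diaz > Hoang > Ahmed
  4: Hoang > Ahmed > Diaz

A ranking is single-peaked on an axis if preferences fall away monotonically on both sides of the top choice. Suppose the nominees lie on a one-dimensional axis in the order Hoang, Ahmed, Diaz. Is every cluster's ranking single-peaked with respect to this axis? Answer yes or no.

no

Axis positions: Hoang=1, Ahmed=2, Diaz=3.
Cluster 1 (peak Ahmed at position 2): ranking walks positions 2-1-3, expanding outward from the peak — single-peaked.
Cluster 2: ranking walks positions 3-1-2; Hoang is ranked above Ahmed even though Ahmed lies between Hoang and the peak Diaz on the axis — preferences dip and rise again. Not single-peaked.
Cluster 3 (peak Hoang at position 1): ranking walks positions 1-2-3, expanding outward from the peak — single-peaked.
Cluster 2 violates single-peakedness, so the profile is not single-peaked on this axis.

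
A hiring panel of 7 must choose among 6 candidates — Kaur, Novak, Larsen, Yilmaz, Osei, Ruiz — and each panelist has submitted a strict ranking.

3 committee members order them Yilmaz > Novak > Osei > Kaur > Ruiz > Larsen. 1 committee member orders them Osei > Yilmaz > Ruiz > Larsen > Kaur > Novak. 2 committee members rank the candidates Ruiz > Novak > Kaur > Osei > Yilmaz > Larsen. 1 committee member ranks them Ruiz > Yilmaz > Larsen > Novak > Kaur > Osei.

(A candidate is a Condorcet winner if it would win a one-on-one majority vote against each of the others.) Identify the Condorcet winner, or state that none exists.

Yilmaz

Pairwise majorities:
Kaur vs Novak: Kaur is ranked higher on 1 ballot, Novak on 6. Novak wins 6–1.
Kaur vs Larsen: Kaur is ranked higher on 3+2 = 5 ballots, Larsen on 2. Kaur wins 5–2.
Kaur vs Yilmaz: Kaur preferred on 2 ballots; Yilmaz wins 5–2.
Kaur vs Osei: Kaur is ranked higher on 2+1 = 3 ballots, Osei on 4. Osei wins 4–3.
Kaur vs Ruiz: Ruiz, 4–3.
Novak vs Larsen: Novak preferred on 3+2 = 5 ballots; Novak wins 5–2.
Novak vs Yilmaz: Yilmaz wins 5–2.
Novak vs Osei: Novak is ranked higher on 3+2+1 = 6 ballots, Osei on 1. Novak wins 6–1.
Novak–Ruiz: Ruiz 4–3.
Larsen vs Yilmaz: 0 to 7, Yilmaz.
Larsen vs Osei: Larsen is ranked higher on 1 ballot, Osei on 6. Osei wins 6–1.
Larsen vs Ruiz: 0 for Larsen, 7 for Ruiz — Ruiz by 7–0.
Yilmaz vs Osei: Yilmaz wins 4–3.
Yilmaz vs Ruiz: Yilmaz, 4–3.
Osei vs Ruiz: 4 to 3, Osei.
Yilmaz defeats every rival head-to-head and is the Condorcet winner.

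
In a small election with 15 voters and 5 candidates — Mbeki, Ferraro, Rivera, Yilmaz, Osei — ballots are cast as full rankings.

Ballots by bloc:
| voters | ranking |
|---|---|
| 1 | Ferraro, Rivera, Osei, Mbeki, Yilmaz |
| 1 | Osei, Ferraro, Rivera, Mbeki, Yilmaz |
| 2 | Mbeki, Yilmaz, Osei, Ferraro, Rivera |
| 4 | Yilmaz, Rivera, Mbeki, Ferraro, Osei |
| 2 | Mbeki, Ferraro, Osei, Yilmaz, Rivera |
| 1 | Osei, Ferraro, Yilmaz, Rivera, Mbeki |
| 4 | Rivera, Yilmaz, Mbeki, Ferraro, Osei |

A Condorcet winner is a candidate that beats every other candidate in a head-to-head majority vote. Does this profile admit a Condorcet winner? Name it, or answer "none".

Yilmaz

Pairwise majorities:
Mbeki vs Ferraro: Mbeki is ranked higher on 2+4+2+4 = 12 ballots, Ferraro on 3. Mbeki wins 12–3.
Mbeki vs Rivera: 2+2 = 4 for Mbeki, 11 for Rivera — Rivera by 11–4.
Mbeki vs Yilmaz: 6 to 9, Yilmaz.
Mbeki vs Osei: 2+4+2+4 = 12 for Mbeki, 3 for Osei — Mbeki by 12–3.
Ferraro vs Rivera: 1+1+2+2+1 = 7 for Ferraro, 8 for Rivera — Rivera by 8–7.
Ferraro vs Yilmaz: 5 to 10, Yilmaz.
Ferraro vs Osei: Ferraro preferred on 1+4+2+4 = 11 ballots; Ferraro wins 11–4.
Rivera vs Yilmaz: 1+1+4 = 6 for Rivera, 9 for Yilmaz — Yilmaz by 9–6.
Rivera vs Osei: Rivera is ranked higher on 1+4+4 = 9 ballots, Osei on 6. Rivera wins 9–6.
Yilmaz vs Osei: 10 to 5, Yilmaz.
Only Yilmaz has no losses; Yilmaz is the Condorcet winner.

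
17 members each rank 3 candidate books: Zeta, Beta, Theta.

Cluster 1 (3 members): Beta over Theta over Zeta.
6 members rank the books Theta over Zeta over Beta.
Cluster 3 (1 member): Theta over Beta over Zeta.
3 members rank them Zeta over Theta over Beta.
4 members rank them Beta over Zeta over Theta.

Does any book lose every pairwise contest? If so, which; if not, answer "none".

Beta

Head-to-head results (17 members):
Zeta vs Beta: Zeta, 9–8.
Zeta vs Theta: Theta wins 10–7.
Beta vs Theta: Beta preferred on 3+4 = 7 ballots; Theta wins 10–7.
Beta is beaten in every head-to-head and is the Condorcet loser.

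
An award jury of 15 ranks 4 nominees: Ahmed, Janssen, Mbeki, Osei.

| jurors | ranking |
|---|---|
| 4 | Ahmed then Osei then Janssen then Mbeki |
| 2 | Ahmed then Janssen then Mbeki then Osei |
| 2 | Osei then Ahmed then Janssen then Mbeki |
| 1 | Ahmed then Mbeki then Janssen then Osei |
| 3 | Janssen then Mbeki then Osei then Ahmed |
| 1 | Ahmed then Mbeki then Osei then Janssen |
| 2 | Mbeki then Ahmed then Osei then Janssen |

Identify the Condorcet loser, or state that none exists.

Head-to-head results (15 jurors):
Ahmed vs Janssen: 12 to 3, Ahmed.
Ahmed vs Mbeki: Ahmed wins 10–5.
Ahmed vs Osei: Ahmed, 10–5.
Janssen vs Mbeki: Janssen, 11–4.
Janssen–Osei: Osei 9–6.
Mbeki vs Osei: 9 to 6, Mbeki.
Each nominee has at least one pairwise win (Ahmed beats Janssen; Janssen beats Mbeki; Mbeki beats Osei; Osei beats Janssen) — no Condorcet loser.

none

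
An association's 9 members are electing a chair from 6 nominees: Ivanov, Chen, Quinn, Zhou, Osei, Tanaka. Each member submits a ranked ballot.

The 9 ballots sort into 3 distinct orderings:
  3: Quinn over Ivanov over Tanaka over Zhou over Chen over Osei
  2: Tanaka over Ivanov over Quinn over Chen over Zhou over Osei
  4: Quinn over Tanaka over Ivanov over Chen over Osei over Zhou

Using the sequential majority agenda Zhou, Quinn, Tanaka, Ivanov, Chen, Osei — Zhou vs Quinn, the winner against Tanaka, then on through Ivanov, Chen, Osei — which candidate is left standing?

Round 1: Zhou vs Quinn — 0–9, Quinn advances.
Round 2: Quinn vs Tanaka — 7–2, Quinn advances.
Round 3: Quinn vs Ivanov — 7–2, Quinn advances.
Round 4: Quinn vs Chen — 9–0, Quinn advances.
Round 5: Quinn vs Osei — 9–0, Quinn advances.
The agenda winner is Quinn.

Quinn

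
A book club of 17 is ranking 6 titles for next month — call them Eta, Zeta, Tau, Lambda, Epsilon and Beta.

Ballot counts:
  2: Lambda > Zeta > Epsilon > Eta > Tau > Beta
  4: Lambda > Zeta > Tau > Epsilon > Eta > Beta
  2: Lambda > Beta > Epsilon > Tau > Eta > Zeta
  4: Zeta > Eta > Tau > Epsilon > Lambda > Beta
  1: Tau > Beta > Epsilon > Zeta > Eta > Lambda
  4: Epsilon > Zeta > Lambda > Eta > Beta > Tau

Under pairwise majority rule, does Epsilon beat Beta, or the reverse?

Ballots ranking Epsilon above Beta: 2 + 4 + 4 + 4 = 14.
Ballots ranking Beta above Epsilon: 17 − 14 = 3.
Epsilon wins the head-to-head 14–3.

Epsilon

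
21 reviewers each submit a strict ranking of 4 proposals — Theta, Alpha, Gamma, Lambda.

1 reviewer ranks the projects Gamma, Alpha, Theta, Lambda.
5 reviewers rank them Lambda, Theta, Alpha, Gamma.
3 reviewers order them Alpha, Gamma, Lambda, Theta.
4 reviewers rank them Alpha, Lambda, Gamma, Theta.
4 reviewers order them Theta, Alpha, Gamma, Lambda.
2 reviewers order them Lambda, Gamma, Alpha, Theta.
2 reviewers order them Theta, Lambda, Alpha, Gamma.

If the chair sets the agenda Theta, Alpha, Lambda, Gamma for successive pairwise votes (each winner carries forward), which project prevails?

Round 1: Theta vs Alpha — 11–10, Theta advances.
Round 2: Theta vs Lambda — 7–14, Lambda advances.
Round 3: Lambda vs Gamma — 13–8, Lambda advances.
The agenda winner is Lambda.

Lambda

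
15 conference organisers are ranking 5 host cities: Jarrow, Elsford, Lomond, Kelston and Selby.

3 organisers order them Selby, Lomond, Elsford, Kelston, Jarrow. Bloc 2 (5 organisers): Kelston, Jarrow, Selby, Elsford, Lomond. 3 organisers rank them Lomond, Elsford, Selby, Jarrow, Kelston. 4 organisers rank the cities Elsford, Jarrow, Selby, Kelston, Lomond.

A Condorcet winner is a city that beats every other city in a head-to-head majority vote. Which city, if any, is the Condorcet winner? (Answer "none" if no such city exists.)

none

Head-to-head results (15 organisers):
Jarrow–Elsford: Elsford 10–5.
Jarrow–Lomond: Jarrow 9–6.
Jarrow vs Kelston: Kelston wins 8–7.
Jarrow vs Selby: Jarrow preferred on 5+4 = 9 ballots; Jarrow wins 9–6.
Elsford vs Lomond: Elsford, 9–6.
Elsford vs Kelston: Elsford, 10–5.
Elsford vs Selby: 7 to 8, Selby.
Lomond vs Kelston: 6 to 9, Kelston.
Lomond–Selby: Selby 12–3.
Kelston–Selby: Selby 10–5.
No city is unbeaten: Jarrow loses to Elsford; Elsford loses to Selby; Lomond loses to Jarrow; Kelston loses to Elsford; Selby loses to Jarrow. In particular Jarrow > Selby > Elsford > Jarrow is a majority cycle — no Condorcet winner exists.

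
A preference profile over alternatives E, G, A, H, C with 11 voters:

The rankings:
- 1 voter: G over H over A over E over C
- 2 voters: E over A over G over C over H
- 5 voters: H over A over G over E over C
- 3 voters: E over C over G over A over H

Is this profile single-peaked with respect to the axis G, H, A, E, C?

no

Axis positions: G=1, H=2, A=3, E=4, C=5.
Ballot type 1 (peak G at position 1): ranking walks positions 1-2-3-4-5, expanding outward from the peak — single-peaked.
Ballot type 2: ranking walks positions 4-3-1-5-2; G is ranked above H even though H lies between G and the peak E on the axis — preferences dip and rise again. Not single-peaked.
Ballot type 3 (peak H at position 2): ranking walks positions 2-3-1-4-5, expanding outward from the peak — single-peaked.
Ballot type 4: ranking walks positions 4-5-1-3-2; G is ranked above A even though A lies between G and the peak E on the axis — preferences dip and rise again. Not single-peaked.
Ballot type 2 violates single-peakedness, so the profile is not single-peaked on this axis.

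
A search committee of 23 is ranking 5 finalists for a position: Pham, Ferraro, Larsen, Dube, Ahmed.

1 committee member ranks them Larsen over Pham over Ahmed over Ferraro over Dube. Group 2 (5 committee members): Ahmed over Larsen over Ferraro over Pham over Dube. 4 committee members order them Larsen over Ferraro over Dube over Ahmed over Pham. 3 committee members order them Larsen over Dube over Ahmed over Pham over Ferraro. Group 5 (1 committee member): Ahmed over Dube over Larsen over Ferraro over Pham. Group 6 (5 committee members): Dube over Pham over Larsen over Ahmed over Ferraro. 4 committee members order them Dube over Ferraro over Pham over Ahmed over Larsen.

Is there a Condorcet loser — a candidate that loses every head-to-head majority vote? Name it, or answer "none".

Pairwise majorities:
Pham vs Ferraro: Pham preferred on 1+3+5 = 9 ballots; Ferraro wins 14–9.
Pham vs Larsen: Pham is ranked higher on 5+4 = 9 ballots, Larsen on 14. Larsen wins 14–9.
Pham vs Dube: Dube, 17–6.
Pham vs Ahmed: Pham is ranked higher on 1+5+4 = 10 ballots, Ahmed on 13. Ahmed wins 13–10.
Ferraro vs Larsen: Ferraro preferred on 4 ballots; Larsen wins 19–4.
Ferraro vs Dube: Ferraro preferred on 1+5+4 = 10 ballots; Dube wins 13–10.
Ferraro vs Ahmed: 8 to 15, Ahmed.
Larsen vs Dube: Larsen, 13–10.
Larsen vs Ahmed: Larsen wins 13–10.
Dube vs Ahmed: Dube wins 16–7.
Pham is beaten in every head-to-head and is the Condorcet loser.

Pham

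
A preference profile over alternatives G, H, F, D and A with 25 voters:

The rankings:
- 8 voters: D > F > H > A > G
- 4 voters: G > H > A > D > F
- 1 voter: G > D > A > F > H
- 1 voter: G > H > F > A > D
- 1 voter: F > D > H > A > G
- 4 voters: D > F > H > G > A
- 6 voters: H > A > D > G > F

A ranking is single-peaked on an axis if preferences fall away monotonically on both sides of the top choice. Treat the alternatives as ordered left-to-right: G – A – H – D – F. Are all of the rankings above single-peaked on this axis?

Axis positions: G=1, A=2, H=3, D=4, F=5.
Type 1 (peak D at position 4): ranking walks positions 4-5-3-2-1, expanding outward from the peak — single-peaked.
Type 2: ranking walks positions 1-3-2-4-5; H is ranked above A even though A lies between H and the peak G on the axis — preferences dip and rise again. Not single-peaked.
Type 3: ranking walks positions 1-4-2-5-3; D is ranked above A even though A lies between D and the peak G on the axis — preferences dip and rise again. Not single-peaked.
Type 4: ranking walks positions 1-3-5-2-4; H is ranked above A even though A lies between H and the peak G on the axis — preferences dip and rise again. Not single-peaked.
Type 5 (peak F at position 5): ranking walks positions 5-4-3-2-1, expanding outward from the peak — single-peaked.
Type 6: ranking walks positions 4-5-3-1-2; G is ranked above A even though A lies between G and the peak D on the axis — preferences dip and rise again. Not single-peaked.
Type 7 (peak H at position 3): ranking walks positions 3-2-4-1-5, expanding outward from the peak — single-peaked.
Type 2 violates single-peakedness, so the profile is not single-peaked on this axis.

no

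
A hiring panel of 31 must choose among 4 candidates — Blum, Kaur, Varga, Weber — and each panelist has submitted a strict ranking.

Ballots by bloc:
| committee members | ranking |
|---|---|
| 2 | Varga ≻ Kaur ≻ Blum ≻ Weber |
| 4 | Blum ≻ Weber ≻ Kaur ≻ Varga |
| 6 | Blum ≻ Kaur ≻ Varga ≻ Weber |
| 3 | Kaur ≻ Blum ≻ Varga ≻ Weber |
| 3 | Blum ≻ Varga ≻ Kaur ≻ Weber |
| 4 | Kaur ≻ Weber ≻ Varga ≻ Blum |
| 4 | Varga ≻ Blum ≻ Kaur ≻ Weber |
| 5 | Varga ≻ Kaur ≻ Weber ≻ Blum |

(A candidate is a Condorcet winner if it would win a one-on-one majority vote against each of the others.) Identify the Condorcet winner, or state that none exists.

Head-to-head results (31 committee members):
Blum vs Kaur: Blum is ranked higher on 4+6+3+4 = 17 ballots, Kaur on 14. Blum wins 17–14.
Blum vs Varga: 4+6+3+3 = 16 for Blum, 15 for Varga — Blum by 16–15.
Blum vs Weber: Blum preferred on 2+4+6+3+3+4 = 22 ballots; Blum wins 22–9.
Kaur vs Varga: Kaur, 17–14.
Kaur vs Weber: 27 to 4, Kaur.
Varga vs Weber: Varga is ranked higher on 2+6+3+3+4+5 = 23 ballots, Weber on 8. Varga wins 23–8.
Blum wins every pairwise contest, so Blum is the Condorcet winner.

Blum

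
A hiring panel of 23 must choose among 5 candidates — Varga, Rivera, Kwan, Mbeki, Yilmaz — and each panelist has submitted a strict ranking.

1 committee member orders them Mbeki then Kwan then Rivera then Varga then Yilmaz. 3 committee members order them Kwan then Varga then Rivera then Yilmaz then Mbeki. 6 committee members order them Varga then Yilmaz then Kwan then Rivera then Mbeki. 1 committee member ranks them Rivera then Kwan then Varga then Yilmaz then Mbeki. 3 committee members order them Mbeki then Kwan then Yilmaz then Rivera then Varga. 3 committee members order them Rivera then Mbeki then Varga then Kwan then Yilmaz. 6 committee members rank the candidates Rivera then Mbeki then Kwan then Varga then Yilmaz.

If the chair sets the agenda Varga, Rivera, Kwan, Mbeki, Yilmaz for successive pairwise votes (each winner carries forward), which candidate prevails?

Round 1: Varga vs Rivera — 9–14, Rivera advances.
Round 2: Rivera vs Kwan — 10–13, Kwan advances.
Round 3: Kwan vs Mbeki — 10–13, Mbeki advances.
Round 4: Mbeki vs Yilmaz — 13–10, Mbeki advances.
The agenda winner is Mbeki.

Mbeki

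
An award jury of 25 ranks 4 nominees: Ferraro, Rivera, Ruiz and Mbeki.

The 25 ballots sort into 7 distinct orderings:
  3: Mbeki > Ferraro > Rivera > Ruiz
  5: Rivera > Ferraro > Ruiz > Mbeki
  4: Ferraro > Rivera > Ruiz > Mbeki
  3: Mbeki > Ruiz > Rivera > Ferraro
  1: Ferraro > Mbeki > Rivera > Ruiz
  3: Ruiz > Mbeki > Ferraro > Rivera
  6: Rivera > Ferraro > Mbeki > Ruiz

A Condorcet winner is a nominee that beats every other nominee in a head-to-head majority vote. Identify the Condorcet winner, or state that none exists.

Rivera

Pairwise majorities:
Ferraro vs Rivera: 11 to 14, Rivera.
Ferraro vs Ruiz: Ferraro preferred on 3+5+4+1+6 = 19 ballots; Ferraro wins 19–6.
Ferraro vs Mbeki: Ferraro is ranked higher on 5+4+1+6 = 16 ballots, Mbeki on 9. Ferraro wins 16–9.
Rivera vs Ruiz: 3+5+4+1+6 = 19 for Rivera, 6 for Ruiz — Rivera by 19–6.
Rivera vs Mbeki: Rivera preferred on 5+4+6 = 15 ballots; Rivera wins 15–10.
Ruiz vs Mbeki: Mbeki wins 13–12.
Rivera wins every pairwise contest, so Rivera is the Condorcet winner.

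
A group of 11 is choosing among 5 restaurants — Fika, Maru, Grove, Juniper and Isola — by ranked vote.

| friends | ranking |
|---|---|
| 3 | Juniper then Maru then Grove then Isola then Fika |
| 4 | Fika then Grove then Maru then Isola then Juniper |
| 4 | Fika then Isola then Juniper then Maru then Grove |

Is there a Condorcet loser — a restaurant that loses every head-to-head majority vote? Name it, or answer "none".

Pairwise majorities:
Fika vs Maru: Fika, 8–3.
Fika vs Grove: Fika, 8–3.
Fika vs Juniper: Fika is ranked higher on 4+4 = 8 ballots, Juniper on 3. Fika wins 8–3.
Fika vs Isola: Fika wins 8–3.
Maru vs Grove: 7 to 4, Maru.
Maru–Juniper: Juniper 7–4.
Maru–Isola: Maru 7–4.
Grove vs Juniper: Juniper, 7–4.
Grove vs Isola: Grove wins 7–4.
Juniper–Isola: Isola 8–3.
Every restaurant wins at least one matchup (Fika beats Maru; Maru beats Grove; Grove beats Isola; Juniper beats Maru; Isola beats Juniper), so there is no Condorcet loser.

none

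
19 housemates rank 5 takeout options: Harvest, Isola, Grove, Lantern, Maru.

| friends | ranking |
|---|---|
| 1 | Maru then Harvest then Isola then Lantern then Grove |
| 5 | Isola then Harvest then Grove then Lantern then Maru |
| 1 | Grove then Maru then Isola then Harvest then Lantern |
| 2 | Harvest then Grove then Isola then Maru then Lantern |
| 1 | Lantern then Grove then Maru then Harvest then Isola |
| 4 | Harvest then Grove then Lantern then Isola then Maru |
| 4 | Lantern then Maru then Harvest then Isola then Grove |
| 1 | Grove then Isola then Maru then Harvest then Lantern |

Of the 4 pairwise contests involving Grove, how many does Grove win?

2

Grove against each rival (19 friends):
Grove vs Harvest: Grove preferred on 1+1+1 = 3 ballots; Harvest wins 16–3.
Grove vs Isola: Isola, 10–9.
Grove vs Lantern: 5+1+2+4+1 = 13 for Grove, 6 for Lantern — Grove by 13–6.
Grove–Maru: Grove 14–5.
Grove beats Lantern, Maru; loses to Harvest, Isola — 2 pairwise wins.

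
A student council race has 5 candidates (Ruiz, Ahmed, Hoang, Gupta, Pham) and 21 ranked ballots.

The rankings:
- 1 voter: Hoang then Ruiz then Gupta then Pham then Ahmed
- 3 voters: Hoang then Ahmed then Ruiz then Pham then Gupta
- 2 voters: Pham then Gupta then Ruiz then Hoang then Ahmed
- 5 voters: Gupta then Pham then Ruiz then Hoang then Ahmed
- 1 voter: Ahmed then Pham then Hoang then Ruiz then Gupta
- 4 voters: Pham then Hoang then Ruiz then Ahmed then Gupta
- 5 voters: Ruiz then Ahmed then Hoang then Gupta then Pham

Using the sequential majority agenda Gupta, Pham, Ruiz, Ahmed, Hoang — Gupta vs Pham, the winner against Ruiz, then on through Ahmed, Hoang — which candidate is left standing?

Round 1: Gupta vs Pham — 11–10, Gupta advances.
Round 2: Gupta vs Ruiz — 7–14, Ruiz advances.
Round 3: Ruiz vs Ahmed — 17–4, Ruiz advances.
Round 4: Ruiz vs Hoang — 12–9, Ruiz advances.
Ruiz survives the agenda.

Ruiz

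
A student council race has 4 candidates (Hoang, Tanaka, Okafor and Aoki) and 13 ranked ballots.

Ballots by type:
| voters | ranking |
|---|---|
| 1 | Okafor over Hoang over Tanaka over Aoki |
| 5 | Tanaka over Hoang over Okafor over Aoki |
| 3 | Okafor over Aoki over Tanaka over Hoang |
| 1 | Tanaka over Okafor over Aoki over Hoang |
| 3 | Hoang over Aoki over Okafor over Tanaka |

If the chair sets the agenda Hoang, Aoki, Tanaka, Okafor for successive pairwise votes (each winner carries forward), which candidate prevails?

Round 1: Hoang vs Aoki — 9–4, Hoang advances.
Round 2: Hoang vs Tanaka — 4–9, Tanaka advances.
Round 3: Tanaka vs Okafor — 6–7, Okafor advances.
The agenda winner is Okafor.

Okafor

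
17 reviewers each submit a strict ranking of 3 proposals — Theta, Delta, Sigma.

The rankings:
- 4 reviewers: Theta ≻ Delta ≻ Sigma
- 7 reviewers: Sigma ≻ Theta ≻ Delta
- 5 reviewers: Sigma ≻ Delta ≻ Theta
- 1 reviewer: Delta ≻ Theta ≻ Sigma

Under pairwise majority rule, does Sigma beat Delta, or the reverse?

Ballots ranking Sigma above Delta: 7 + 5 = 12.
Ballots ranking Delta above Sigma: 17 − 12 = 5.
Sigma wins the head-to-head 12–5.

Sigma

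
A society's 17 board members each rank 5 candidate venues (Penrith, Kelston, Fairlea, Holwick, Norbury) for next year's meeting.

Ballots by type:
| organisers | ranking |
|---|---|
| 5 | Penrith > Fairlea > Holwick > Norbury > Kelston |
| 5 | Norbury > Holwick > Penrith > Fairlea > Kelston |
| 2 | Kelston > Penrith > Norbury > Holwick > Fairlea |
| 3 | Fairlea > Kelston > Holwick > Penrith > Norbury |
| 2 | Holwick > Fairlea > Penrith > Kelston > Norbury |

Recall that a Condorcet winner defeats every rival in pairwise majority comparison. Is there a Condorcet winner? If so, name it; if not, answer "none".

Holwick

Head-to-head results (17 organisers):
Penrith vs Kelston: Penrith preferred on 5+5+2 = 12 ballots; Penrith wins 12–5.
Penrith vs Fairlea: 12 to 5, Penrith.
Penrith vs Holwick: Penrith is ranked higher on 5+2 = 7 ballots, Holwick on 10. Holwick wins 10–7.
Penrith vs Norbury: Penrith preferred on 5+2+3+2 = 12 ballots; Penrith wins 12–5.
Kelston vs Fairlea: 2 to 15, Fairlea.
Kelston vs Holwick: Kelston is ranked higher on 2+3 = 5 ballots, Holwick on 12. Holwick wins 12–5.
Kelston vs Norbury: 2+3+2 = 7 for Kelston, 10 for Norbury — Norbury by 10–7.
Fairlea vs Holwick: Fairlea is ranked higher on 5+3 = 8 ballots, Holwick on 9. Holwick wins 9–8.
Fairlea vs Norbury: Fairlea preferred on 5+3+2 = 10 ballots; Fairlea wins 10–7.
Holwick vs Norbury: Holwick is ranked higher on 5+3+2 = 10 ballots, Norbury on 7. Holwick wins 10–7.
Holwick wins every pairwise contest, so Holwick is the Condorcet winner.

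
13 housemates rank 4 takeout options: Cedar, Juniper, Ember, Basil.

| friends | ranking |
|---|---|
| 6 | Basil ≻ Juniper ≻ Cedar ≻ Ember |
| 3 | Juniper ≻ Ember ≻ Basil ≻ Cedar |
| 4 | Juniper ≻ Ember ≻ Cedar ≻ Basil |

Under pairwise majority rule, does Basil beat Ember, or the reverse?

Ember

Ballots ranking Basil above Ember: 6.
Ballots ranking Ember above Basil: 13 − 6 = 7.
Ember wins the head-to-head 7–6.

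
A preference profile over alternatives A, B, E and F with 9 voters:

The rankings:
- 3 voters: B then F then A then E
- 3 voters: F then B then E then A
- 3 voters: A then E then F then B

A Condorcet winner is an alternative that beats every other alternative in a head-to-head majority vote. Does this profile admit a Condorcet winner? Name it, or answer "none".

Check each pair by majority over 9 ballots:
A vs B: B, 6–3.
A–E: A 6–3.
A vs F: F, 6–3.
B–E: B 6–3.
B–F: F 6–3.
E vs F: F, 6–3.
F beats each of A, B, E — F is the Condorcet winner.

F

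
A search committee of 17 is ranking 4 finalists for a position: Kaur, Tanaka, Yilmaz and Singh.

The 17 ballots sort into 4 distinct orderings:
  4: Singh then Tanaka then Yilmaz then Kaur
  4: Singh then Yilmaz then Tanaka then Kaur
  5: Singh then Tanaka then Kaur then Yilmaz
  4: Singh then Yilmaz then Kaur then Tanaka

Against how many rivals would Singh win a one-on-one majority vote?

Singh against each rival (17 committee members):
Singh–Kaur: Singh 17–0.
Singh–Tanaka: Singh 17–0.
Singh vs Yilmaz: 4+4+5+4 = 17 for Singh, 0 for Yilmaz — Singh by 17–0.
Singh beats Kaur, Tanaka, Yilmaz — 3 pairwise wins.

3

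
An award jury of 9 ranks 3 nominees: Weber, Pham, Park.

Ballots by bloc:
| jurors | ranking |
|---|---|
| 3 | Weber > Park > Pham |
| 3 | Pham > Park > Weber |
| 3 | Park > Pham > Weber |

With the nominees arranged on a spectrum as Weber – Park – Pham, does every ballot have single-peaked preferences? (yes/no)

yes

Axis positions: Weber=1, Park=2, Pham=3.
Bloc 1 (peak Weber at position 1): ranking walks positions 1-2-3, expanding outward from the peak — single-peaked.
Bloc 2 (peak Pham at position 3): ranking walks positions 3-2-1, expanding outward from the peak — single-peaked.
Bloc 3 (peak Park at position 2): ranking walks positions 2-3-1, expanding outward from the peak — single-peaked.
Every ranking is single-peaked on this axis.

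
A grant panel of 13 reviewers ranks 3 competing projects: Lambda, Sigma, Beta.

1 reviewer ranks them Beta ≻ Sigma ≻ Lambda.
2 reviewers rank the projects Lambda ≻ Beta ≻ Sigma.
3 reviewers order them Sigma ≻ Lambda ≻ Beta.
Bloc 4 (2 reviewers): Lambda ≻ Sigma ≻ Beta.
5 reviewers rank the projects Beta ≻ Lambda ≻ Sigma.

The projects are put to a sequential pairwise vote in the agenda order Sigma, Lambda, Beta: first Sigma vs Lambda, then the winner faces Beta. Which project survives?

Round 1: Sigma vs Lambda — 4–9, Lambda advances.
Round 2: Lambda vs Beta — 7–6, Lambda advances.
Lambda survives the agenda.

Lambda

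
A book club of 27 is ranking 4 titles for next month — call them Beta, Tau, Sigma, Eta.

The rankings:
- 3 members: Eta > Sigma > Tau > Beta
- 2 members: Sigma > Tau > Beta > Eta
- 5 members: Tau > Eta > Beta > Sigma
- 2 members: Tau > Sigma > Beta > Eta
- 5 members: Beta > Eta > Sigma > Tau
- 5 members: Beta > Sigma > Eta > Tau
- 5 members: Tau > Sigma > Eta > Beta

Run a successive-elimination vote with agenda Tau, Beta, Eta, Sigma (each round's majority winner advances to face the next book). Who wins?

Round 1: Tau vs Beta — 17–10, Tau advances.
Round 2: Tau vs Eta — 14–13, Tau advances.
Round 3: Tau vs Sigma — 12–15, Sigma advances.
The agenda winner is Sigma.

Sigma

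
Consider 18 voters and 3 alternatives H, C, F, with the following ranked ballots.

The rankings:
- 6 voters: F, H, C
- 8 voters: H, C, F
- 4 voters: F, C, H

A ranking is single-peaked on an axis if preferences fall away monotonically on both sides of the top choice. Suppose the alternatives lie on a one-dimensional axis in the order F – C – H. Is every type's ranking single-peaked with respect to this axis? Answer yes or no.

no

Axis positions: F=1, C=2, H=3.
Type 1: ranking walks positions 1-3-2; H is ranked above C even though C lies between H and the peak F on the axis — preferences dip and rise again. Not single-peaked.
Type 2 (peak H at position 3): ranking walks positions 3-2-1, expanding outward from the peak — single-peaked.
Type 3 (peak F at position 1): ranking walks positions 1-2-3, expanding outward from the peak — single-peaked.
Type 1 violates single-peakedness, so the profile is not single-peaked on this axis.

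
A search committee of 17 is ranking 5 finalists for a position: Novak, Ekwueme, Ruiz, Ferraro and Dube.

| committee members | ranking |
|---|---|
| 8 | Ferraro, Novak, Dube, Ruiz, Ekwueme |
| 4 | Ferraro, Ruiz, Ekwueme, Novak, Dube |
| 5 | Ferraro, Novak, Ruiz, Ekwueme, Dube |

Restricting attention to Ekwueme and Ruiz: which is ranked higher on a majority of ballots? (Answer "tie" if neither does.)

No ballot ranks Ekwueme above Ruiz: 0.
Ballots ranking Ruiz above Ekwueme: 17 − 0 = 17.
Ruiz wins the head-to-head 17–0.

Ruiz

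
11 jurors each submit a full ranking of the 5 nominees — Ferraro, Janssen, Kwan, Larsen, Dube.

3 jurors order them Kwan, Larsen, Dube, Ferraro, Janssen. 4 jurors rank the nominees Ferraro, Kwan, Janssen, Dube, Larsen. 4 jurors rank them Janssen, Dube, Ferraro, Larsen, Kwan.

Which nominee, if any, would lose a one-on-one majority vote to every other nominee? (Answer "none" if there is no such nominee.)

Larsen

Head-to-head results (11 jurors):
Ferraro vs Janssen: 3+4 = 7 for Ferraro, 4 for Janssen — Ferraro by 7–4.
Ferraro vs Kwan: Ferraro preferred on 4+4 = 8 ballots; Ferraro wins 8–3.
Ferraro vs Larsen: Ferraro wins 8–3.
Ferraro vs Dube: Dube, 7–4.
Janssen vs Kwan: Janssen is ranked higher on 4 ballots, Kwan on 7. Kwan wins 7–4.
Janssen vs Larsen: Janssen wins 8–3.
Janssen vs Dube: Janssen is ranked higher on 4+4 = 8 ballots, Dube on 3. Janssen wins 8–3.
Kwan vs Larsen: 3+4 = 7 for Kwan, 4 for Larsen — Kwan by 7–4.
Kwan vs Dube: Kwan wins 7–4.
Larsen vs Dube: 3 to 8, Dube.
Only Larsen has no wins; Larsen is the Condorcet loser.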